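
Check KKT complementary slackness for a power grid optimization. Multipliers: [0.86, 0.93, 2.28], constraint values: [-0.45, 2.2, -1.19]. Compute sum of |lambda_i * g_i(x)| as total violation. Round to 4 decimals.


KKT complementary slackness check:
lambda_1 * g_1 = 0.86 * -0.45 = -0.387
lambda_2 * g_2 = 0.93 * 2.2 = 2.046
lambda_3 * g_3 = 2.28 * -1.19 = -2.7132
Total violation = 0.387 + 2.046 + 2.7132 = 5.1462


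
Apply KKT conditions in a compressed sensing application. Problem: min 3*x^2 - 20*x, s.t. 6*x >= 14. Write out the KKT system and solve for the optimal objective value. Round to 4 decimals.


Step 1: Try lambda = 0 (constraint inactive).
Stationarity: 2*3*x - 20 = 0
x* = 20/(2*3) = 10/3 = 3.3333 (rounded; the exact value 10/3 is used below)
Check constraint: 6*3.3333 = 19.9998 >= 14 -- satisfied.
Step 2: Compute optimal value.
f(x*) = 3*(10/3)^2 - 20*(10/3) = -33.3333


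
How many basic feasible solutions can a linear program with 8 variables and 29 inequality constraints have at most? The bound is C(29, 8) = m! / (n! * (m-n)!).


Each vertex corresponds to some choice of n active constraints out of m, so the number of vertices is at most C(m, n) = m! / (n!(m-n)!).
m = 29, n = 8
Numerator: 29 * 28 * 27 * 26 * 25 * 24 * 23 * 22
Denominator: 8! = 40320
C(29, 8) = 4292145


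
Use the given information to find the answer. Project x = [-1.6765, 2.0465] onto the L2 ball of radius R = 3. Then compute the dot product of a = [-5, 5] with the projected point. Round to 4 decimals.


Step 1: Compute ||x|| (intermediates to 6 decimals).
||x|| = sqrt((-1.6765)^2 + 2.0465^2) = 2.645527
Step 2: Project.
Since ||x|| <= R, proj = x (no scaling needed).
proj(x) = [-1.6765, 2.0465]
Step 3: Dot product.
a^T * proj(x) = -5*(-1.6765) + 5*2.0465 = 18.615


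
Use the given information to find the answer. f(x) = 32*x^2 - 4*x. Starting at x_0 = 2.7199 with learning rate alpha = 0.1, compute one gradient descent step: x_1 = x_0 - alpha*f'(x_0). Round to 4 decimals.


We compute the gradient at x_0 and apply the update.
f'(x) = 64*x - 4
f'(2.7199) = 64*2.7199 - 4 = 170.0736
x_1 = 2.7199 - 0.1*170.0736 = -14.2875


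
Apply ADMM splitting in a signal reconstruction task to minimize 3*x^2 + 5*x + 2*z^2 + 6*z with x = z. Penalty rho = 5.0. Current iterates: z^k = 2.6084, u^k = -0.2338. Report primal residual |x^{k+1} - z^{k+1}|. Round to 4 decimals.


ADMM iteration with rho = 5.0, z^k = 2.6084, u^k = -0.2338
Step 1: x-update.
Minimize 3*x^2 + 5*x + (5.0/2)*(x - 2.6084 - 0.2338)^2
FOC: (2*3 + 5.0)*x = -5 + 5.0*(2.6084 + 0.2338)
x^{k+1} = 0.8374
Step 2: z-update.
Minimize 2*z^2 + 6*z + (5.0/2)*(0.8374 - z - 0.2338)^2
FOC: (2*2 + 5.0)*z = -6 + 5.0*(0.8374 - 0.2338)
z^{k+1} = -0.3314
Step 3: u-update.
u^{k+1} = -0.2338 + 0.8374 + 0.3314 = 0.9349
Step 4: Primal residual = |0.8374 + 0.3314| = 1.1687


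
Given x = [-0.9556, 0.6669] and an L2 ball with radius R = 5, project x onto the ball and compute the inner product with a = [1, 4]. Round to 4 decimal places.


Step 1: Compute ||x|| (intermediates to 6 decimals).
||x|| = sqrt((-0.9556)^2 + 0.6669^2) = 1.165301
Step 2: Project.
Since ||x|| <= R, proj = x (no scaling needed).
proj(x) = [-0.9556, 0.6669]
Step 3: Dot product.
a^T * proj(x) = 1*(-0.9556) + 4*0.6669 = 1.712


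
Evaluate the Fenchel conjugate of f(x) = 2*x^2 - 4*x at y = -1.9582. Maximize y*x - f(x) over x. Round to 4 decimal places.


f*(y) = sup_x {y*x - a*x^2 - b*x} = sup_x {(y-b)*x - a*x^2}
FOC: (y - b) - 2a*x = 0 => x* = (y - b)/(2a)
x* = (-1.9582 + 4)/(2*2) = 0.5105
f*(-1.9582) = (y-b)^2/(4a) = (-1.9582 + 4)^2/(4*2)
= 4.1689/8 = 0.5211


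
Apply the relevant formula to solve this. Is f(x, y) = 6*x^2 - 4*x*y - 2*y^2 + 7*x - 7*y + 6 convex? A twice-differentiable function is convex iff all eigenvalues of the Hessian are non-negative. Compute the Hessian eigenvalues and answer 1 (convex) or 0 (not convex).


The Hessian of f(x,y) = 6*x^2 - 4*x*y - 2*y^2 + 7*x - 7*y + 6 is:
H = [[12, -4], [-4, -4]]
Trace = 12 - 4 = 8
Determinant = 12*-4 - (-4)^2 = -64
Discriminant = (8)^2 - 4*-64 = 320.0
Eigenvalues: lambda_1 = -4.9443, lambda_2 = 12.9443
The function is not convex.

0


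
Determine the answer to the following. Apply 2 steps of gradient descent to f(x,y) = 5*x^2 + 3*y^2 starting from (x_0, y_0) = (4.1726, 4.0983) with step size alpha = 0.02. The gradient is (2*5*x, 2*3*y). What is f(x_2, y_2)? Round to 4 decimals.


Gradient descent on f(x,y) = 5*x^2 + 3*y^2.
Starting point: (4.1726, 4.0983), alpha = 0.02
Step 1: grad_x = 2*5*4.1726 = 41.726, grad_y = 2*3*4.0983 = 24.5898
  x_1 = 4.1726 - 0.02*41.726 = 3.3381
  y_1 = 4.0983 - 0.02*24.5898 = 3.6065
Step 2: grad_x = 2*5*3.3381 = 33.3808, grad_y = 2*3*3.6065 = 21.639
  x_2 = 3.3381 - 0.02*33.3808 = 2.6705
  y_2 = 3.6065 - 0.02*21.639 = 3.1737
f(2.6705, 3.1737) = 5*2.6705^2 + 3*3.1737^2 = 65.8745


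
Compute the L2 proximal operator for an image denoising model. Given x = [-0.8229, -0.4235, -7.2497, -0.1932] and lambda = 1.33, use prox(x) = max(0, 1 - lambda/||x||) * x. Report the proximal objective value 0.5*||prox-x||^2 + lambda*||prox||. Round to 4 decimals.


Step 1: Compute ||x||.
||x|| = 7.3111
Step 2: Compute scaling factor.
scale = max(0, 1 - 1.33/7.3111) = 0.8181
Step 3: prox(x) = [-0.6732, -0.3465, -5.9309, -0.1581]
||prox(x)|| = 5.9811
Step 4: Proximal objective.
0.5*||prox-x||^2 = 0.8845
lambda*||prox|| = 7.9549
Total = 8.8393


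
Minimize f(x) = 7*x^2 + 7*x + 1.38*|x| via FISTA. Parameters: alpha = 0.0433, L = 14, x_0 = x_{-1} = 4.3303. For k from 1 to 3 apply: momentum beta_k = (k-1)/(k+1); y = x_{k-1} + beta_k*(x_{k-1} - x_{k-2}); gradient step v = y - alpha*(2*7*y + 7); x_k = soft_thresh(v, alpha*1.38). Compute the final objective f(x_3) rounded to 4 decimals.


FISTA on f(x) = 7*x^2 + 7*x + 1.38*|x|
L = 14, alpha = 0.0433
Iteration 1: beta = 0.0, y = 4.3303 + 0.0*(4.3303 - 4.3303) = 4.3303
  grad(y) = 67.6242, v = y - alpha*grad = 1.4022
  prox(v) = soft_thresh(1.4022, 0.0598) = 1.3424
Iteration 2: beta = 0.3333, y = 1.3424 + 0.3333*(1.3424 - 4.3303) = 0.3465
  grad(y) = 11.8504, v = y - alpha*grad = -0.1667
  prox(v) = soft_thresh(-0.1667, 0.0598) = -0.1069
Iteration 3: beta = 0.5, y = -0.1069 + 0.5*(-0.1069 - 1.3424) = -0.8316
  grad(y) = -4.6421, v = y - alpha*grad = -0.6306
  prox(v) = soft_thresh(-0.6306, 0.0598) = -0.5708
f(x_3) = 7*(-0.5708)^2 + 7*(-0.5708) + 1.38*|-0.5708| = -0.9272


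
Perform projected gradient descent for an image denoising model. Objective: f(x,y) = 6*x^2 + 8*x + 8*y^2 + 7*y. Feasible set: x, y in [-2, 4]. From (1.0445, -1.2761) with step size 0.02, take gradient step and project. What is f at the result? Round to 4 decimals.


Step 1: Compute gradient at (1.0445, -1.2761).
grad_x = 2*6*1.0445 + 8 = 20.534
grad_y = 2*8*-1.2761 + 7 = -13.4176
Step 2: Gradient step.
x_raw = 1.0445 - 0.02*20.534 = 0.6338
y_raw = -1.2761 - 0.02*-13.4176 = -1.0077
Step 3: Project onto [-2, 4].
x_proj = clip(0.6338) = 0.6338
y_proj = clip(-1.0077) = -1.0077
Step 4: Evaluate f.
f(0.6338, -1.0077) = 8.5511


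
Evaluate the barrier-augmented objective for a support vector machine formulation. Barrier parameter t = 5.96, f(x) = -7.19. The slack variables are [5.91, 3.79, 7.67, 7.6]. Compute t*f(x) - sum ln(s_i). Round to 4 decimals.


Step 1: Compute log-barrier.
ln values: [1.7766, 1.3324, 2.0373, 2.0281]
phi = -(1.7766 + 1.3324 + 2.0373 + 2.0281) = -7.1745
Step 2: Compute augmented objective.
t*f(x) = 5.96*-7.19 = -42.8524
Total = -42.8524 - 7.1745 = -50.0269


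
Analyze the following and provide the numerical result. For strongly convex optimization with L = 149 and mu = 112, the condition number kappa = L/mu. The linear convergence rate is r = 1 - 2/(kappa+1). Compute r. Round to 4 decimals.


Step 1: Compute the condition number.
kappa = L/mu = 149/112 = 1.3304
Step 2: Compute the convergence rate.
r = 1 - 2/(kappa + 1) = 1 - 2*mu/(L + mu) = (L - mu)/(L + mu) = 37/261 = 0.1418


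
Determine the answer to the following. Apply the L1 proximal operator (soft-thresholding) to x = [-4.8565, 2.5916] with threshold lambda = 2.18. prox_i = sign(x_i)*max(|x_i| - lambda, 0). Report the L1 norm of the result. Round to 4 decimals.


Soft-thresholding with lambda = 2.18:
prox(-4.8565) = sign(-4.8565)*max(|-4.8565| - 2.18, 0) = -2.6765
prox(2.5916) = sign(2.5916)*max(|2.5916| - 2.18, 0) = 0.4116
prox(x) = [-2.6765, 0.4116]
||prox(x)||_1 = 2.6765 + 0.4116 = 3.0881


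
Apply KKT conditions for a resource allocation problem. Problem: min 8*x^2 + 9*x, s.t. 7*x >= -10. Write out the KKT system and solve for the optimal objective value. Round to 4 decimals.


Step 1: Try lambda = 0 (constraint inactive).
Stationarity: 2*8*x + 9 = 0
x* = -9/(2*8) = -0.5625
Check constraint: 7*-0.5625 = -3.9375 >= -10 -- satisfied.
Step 2: Compute optimal value.
f(x*) = 8*(-0.5625)^2 + 9*(-0.5625) = -2.5313


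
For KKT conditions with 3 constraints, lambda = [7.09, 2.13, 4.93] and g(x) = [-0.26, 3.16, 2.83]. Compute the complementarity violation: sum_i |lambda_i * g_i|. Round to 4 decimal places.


KKT complementary slackness check:
lambda_1 * g_1 = 7.09 * -0.26 = -1.8434
lambda_2 * g_2 = 2.13 * 3.16 = 6.7308
lambda_3 * g_3 = 4.93 * 2.83 = 13.9519
Total violation = 1.8434 + 6.7308 + 13.9519 = 22.5261


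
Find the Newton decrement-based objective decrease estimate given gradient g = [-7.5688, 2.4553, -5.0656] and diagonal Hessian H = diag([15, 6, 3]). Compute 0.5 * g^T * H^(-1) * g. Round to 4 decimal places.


Step 1: H is diagonal, so H^(-1) * g = [-0.5046, 0.4092, -1.6885].
Step 2: g^T H^(-1) g = sum_i g_i^2 / H_ii
  = (-7.5688)^2/15 + (2.4553)^2/6 + (-5.0656)^2/3
  = 3.8191 + 1.0047 + 8.5534 = 13.3773
Step 3: Objective decrease = 0.5 * g^T H^(-1) g = 6.6886


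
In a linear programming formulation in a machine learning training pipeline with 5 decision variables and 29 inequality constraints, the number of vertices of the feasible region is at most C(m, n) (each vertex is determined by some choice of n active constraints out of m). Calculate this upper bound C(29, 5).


Each vertex corresponds to some choice of n active constraints out of m, so the number of vertices is at most C(m, n) = m! / (n!(m-n)!).
m = 29, n = 5
Numerator: 29 * 28 * 27 * 26 * 25
Denominator: 5! = 120
C(29, 5) = 118755


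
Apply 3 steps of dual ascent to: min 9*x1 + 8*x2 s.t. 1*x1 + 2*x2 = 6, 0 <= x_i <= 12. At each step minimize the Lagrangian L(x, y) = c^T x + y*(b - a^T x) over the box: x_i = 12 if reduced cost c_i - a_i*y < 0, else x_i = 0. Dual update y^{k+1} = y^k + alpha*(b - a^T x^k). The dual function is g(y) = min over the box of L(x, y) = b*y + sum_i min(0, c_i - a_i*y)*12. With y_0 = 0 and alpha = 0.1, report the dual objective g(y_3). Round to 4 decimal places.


Dual ascent for LP: min 9*x1 + 8*x2, 1*x1 + 2*x2 = 6, 0 <= x_i <= 12
Step 1: y^k = 0.0, reduced costs: (9.0, 8.0)
  x^k = (0.0, 0.0), subgradient = b - a^T x = 6.0
  y^{k+1} = 0.0 + 0.1*6.0 = 0.6
Step 2: y^k = 0.6, reduced costs: (8.4, 6.8)
  x^k = (0.0, 0.0), subgradient = b - a^T x = 6.0
  y^{k+1} = 0.6 + 0.1*6.0 = 1.2
Step 3: y^k = 1.2, reduced costs: (7.8, 5.6)
  x^k = (0.0, 0.0), subgradient = b - a^T x = 6.0
  y^{k+1} = 1.2 + 0.1*6.0 = 1.8
Dual objective at y_3 = 1.8: reduced costs (7.2, 4.4), box minimizer x = (0.0, 0.0)
g(y_3) = b*y + (c1 - a1*y)*x1 + (c2 - a2*y)*x2 = 6*1.8 + 7.2*0.0 + 4.4*0.0 = 10.8 + 0.0 + 0.0 = 10.8


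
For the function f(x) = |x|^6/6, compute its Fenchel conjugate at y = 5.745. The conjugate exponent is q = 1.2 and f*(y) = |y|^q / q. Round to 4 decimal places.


The conjugate exponent q satisfies 1/p + 1/q = 1.
p = 6, so q = 6/(6 - 1) = 1.2
|y|^q = 5.745^1.2 = 8.1498
f*(5.745) = 8.1498 / 1.2 = 6.7915


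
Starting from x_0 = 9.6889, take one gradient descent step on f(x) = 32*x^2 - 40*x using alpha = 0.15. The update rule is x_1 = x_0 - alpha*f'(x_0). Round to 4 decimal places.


We compute the gradient at x_0 and apply the update.
f'(x) = 64*x - 40
f'(9.6889) = 64*9.6889 - 40 = 580.0896
x_1 = 9.6889 - 0.15*580.0896 = -77.3245


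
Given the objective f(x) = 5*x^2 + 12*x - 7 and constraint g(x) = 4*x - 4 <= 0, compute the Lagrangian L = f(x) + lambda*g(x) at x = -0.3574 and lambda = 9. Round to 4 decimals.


Step 1: Evaluate f(x).
f(-0.3574) = 5*(-0.3574)^2 + 12*(-0.3574) - 7 = -10.6501
Step 2: Evaluate g(x).
g(-0.3574) = 4*-0.3574 - 4 = -5.4296
Step 3: Compute Lagrangian.
L = -10.6501 + 9*-5.4296 = -59.5165


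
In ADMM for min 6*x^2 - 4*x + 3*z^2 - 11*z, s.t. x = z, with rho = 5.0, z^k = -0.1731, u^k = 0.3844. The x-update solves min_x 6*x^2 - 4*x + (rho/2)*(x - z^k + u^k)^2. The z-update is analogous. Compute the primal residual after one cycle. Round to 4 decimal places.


ADMM iteration with rho = 5.0, z^k = -0.1731, u^k = 0.3844
Step 1: x-update.
Minimize 6*x^2 - 4*x + (5.0/2)*(x + 0.1731 + 0.3844)^2
FOC: (2*6 + 5.0)*x = 4 + 5.0*(-0.1731 - 0.3844)
x^{k+1} = 0.0713
Step 2: z-update.
Minimize 3*z^2 - 11*z + (5.0/2)*(0.0713 - z + 0.3844)^2
FOC: (2*3 + 5.0)*z = 11 + 5.0*(0.0713 + 0.3844)
z^{k+1} = 1.2071
Step 3: u-update.
u^{k+1} = 0.3844 + 0.0713 - 1.2071 = -0.7514
Step 4: Primal residual = |0.0713 - 1.2071| = 1.1358


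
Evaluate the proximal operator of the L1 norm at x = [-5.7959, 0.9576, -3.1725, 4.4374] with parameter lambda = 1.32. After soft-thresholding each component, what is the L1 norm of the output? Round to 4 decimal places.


Soft-thresholding with lambda = 1.32:
prox(-5.7959) = sign(-5.7959)*max(|-5.7959| - 1.32, 0) = -4.4759
prox(0.9576) = sign(0.9576)*max(|0.9576| - 1.32, 0) = 0.0
prox(-3.1725) = sign(-3.1725)*max(|-3.1725| - 1.32, 0) = -1.8525
prox(4.4374) = sign(4.4374)*max(|4.4374| - 1.32, 0) = 3.1174
prox(x) = [-4.4759, 0.0, -1.8525, 3.1174]
||prox(x)||_1 = 4.4759 + 0.0 + 1.8525 + 3.1174 = 9.4458


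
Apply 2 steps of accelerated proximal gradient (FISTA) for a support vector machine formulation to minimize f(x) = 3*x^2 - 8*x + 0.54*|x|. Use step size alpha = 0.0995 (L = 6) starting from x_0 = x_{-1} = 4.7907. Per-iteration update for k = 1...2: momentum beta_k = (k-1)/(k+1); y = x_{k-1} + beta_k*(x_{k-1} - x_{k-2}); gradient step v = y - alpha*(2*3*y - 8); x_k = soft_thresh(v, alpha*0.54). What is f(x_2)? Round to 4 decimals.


FISTA on f(x) = 3*x^2 - 8*x + 0.54*|x|
L = 6, alpha = 0.0995
Iteration 1: beta = 0.0, y = 4.7907 + 0.0*(4.7907 - 4.7907) = 4.7907
  grad(y) = 20.7442, v = y - alpha*grad = 2.7267
  prox(v) = soft_thresh(2.7267, 0.0537) = 2.6729
Iteration 2: beta = 0.3333, y = 2.6729 + 0.3333*(2.6729 - 4.7907) = 1.967
  grad(y) = 3.802, v = y - alpha*grad = 1.5887
  prox(v) = soft_thresh(1.5887, 0.0537) = 1.535
f(x_2) = 3*1.535^2 - 8*1.535 + 0.54*|1.535| = -4.3825


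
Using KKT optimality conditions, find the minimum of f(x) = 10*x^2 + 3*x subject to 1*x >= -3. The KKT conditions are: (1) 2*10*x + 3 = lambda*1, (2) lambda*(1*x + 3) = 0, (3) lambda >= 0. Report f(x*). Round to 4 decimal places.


Step 1: Try lambda = 0 (constraint inactive).
Stationarity: 2*10*x + 3 = 0
x* = -3/(2*10) = -0.15
Check constraint: 1*-0.15 = -0.15 >= -3 -- satisfied.
Step 2: Compute optimal value.
f(x*) = 10*(-0.15)^2 + 3*(-0.15) = -0.225


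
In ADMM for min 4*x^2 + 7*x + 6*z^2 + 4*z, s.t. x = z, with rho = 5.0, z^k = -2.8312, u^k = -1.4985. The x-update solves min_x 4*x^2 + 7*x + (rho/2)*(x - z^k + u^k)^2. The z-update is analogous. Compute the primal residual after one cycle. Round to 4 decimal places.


ADMM iteration with rho = 5.0, z^k = -2.8312, u^k = -1.4985
Step 1: x-update.
Minimize 4*x^2 + 7*x + (5.0/2)*(x + 2.8312 - 1.4985)^2
FOC: (2*4 + 5.0)*x = -7 + 5.0*(-2.8312 + 1.4985)
x^{k+1} = -1.051
Step 2: z-update.
Minimize 6*z^2 + 4*z + (5.0/2)*(-1.051 - z - 1.4985)^2
FOC: (2*6 + 5.0)*z = -4 + 5.0*(-1.051 - 1.4985)
z^{k+1} = -0.9852
Step 3: u-update.
u^{k+1} = -1.4985 - 1.051 + 0.9852 = -1.5644
Step 4: Primal residual = |-1.051 + 0.9852| = 0.0659


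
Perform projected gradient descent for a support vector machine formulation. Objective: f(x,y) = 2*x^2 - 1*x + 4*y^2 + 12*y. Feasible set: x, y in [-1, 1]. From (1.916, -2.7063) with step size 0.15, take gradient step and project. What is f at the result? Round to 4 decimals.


Step 1: Compute gradient at (1.916, -2.7063).
grad_x = 2*2*1.916 - 1 = 6.664
grad_y = 2*4*-2.7063 + 12 = -9.6504
Step 2: Gradient step.
x_raw = 1.916 - 0.15*6.664 = 0.9164
y_raw = -2.7063 - 0.15*-9.6504 = -1.2587
Step 3: Project onto [-1, 1].
x_proj = clip(0.9164) = 0.9164
y_proj = clip(-1.2587) = -1.0
Step 4: Evaluate f.
f(0.9164, -1.0) = -7.2368


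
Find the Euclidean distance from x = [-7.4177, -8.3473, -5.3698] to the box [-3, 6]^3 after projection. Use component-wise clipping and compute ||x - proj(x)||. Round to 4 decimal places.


Project each component onto [-3, 6].
clip(-7.4177) = -3.0, clip(-8.3473) = -3.0, clip(-5.3698) = -3.0
Projection = [-3.0, -3.0, -3.0]
Squared diffs: [19.5161, 28.5936, 5.616]
Distance = sqrt(53.7257) = 7.3298


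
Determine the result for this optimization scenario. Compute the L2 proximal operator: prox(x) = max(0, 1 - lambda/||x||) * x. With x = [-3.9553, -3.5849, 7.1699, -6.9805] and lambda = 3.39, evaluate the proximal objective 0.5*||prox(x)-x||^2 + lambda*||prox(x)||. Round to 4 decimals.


Step 1: Compute ||x||.
||x|| = 11.3415
Step 2: Compute scaling factor.
scale = max(0, 1 - 3.39/11.3415) = 0.7011
Step 3: prox(x) = [-2.7731, -2.5134, 5.0268, -4.894]
||prox(x)|| = 7.9515
Step 4: Proximal objective.
0.5*||prox-x||^2 = 5.7461
lambda*||prox|| = 26.9556
Total = 32.7018


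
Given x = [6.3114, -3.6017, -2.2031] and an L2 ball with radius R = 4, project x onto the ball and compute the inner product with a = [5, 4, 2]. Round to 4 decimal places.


Step 1: Compute ||x|| (intermediates to 6 decimals).
||x|| = sqrt(6.3114^2 + (-3.6017)^2 + (-2.2031)^2) = 7.593396
Step 2: Project.
Since ||x|| > R, scale = R/||x|| = 4/7.593396 = 0.526774, proj(x) = scale * x
proj(x) = [3.324681, -1.897282, -1.160536]
Step 3: Dot product.
a^T * proj(x) = 5*3.324681 + 4*(-1.897282) + 2*(-1.160536) = 6.7132


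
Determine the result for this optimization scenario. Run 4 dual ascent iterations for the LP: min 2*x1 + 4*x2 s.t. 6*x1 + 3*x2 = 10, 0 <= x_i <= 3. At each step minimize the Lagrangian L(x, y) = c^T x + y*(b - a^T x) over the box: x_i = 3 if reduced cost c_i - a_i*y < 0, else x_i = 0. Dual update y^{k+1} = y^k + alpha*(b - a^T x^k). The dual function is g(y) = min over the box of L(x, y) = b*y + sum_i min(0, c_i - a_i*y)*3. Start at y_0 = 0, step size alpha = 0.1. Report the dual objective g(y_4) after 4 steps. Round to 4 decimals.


Dual ascent for LP: min 2*x1 + 4*x2, 6*x1 + 3*x2 = 10, 0 <= x_i <= 3
Step 1: y^k = 0.0, reduced costs: (2.0, 4.0)
  x^k = (0.0, 0.0), subgradient = b - a^T x = 10.0
  y^{k+1} = 0.0 + 0.1*10.0 = 1.0
Step 2: y^k = 1.0, reduced costs: (-4.0, 1.0)
  x^k = (3.0, 0.0), subgradient = b - a^T x = -8.0
  y^{k+1} = 1.0 + 0.1*-8.0 = 0.2
Step 3: y^k = 0.2, reduced costs: (0.8, 3.4)
  x^k = (0.0, 0.0), subgradient = b - a^T x = 10.0
  y^{k+1} = 0.2 + 0.1*10.0 = 1.2
Step 4: y^k = 1.2, reduced costs: (-5.2, 0.4)
  x^k = (3.0, 0.0), subgradient = b - a^T x = -8.0
  y^{k+1} = 1.2 + 0.1*-8.0 = 0.4
Dual objective at y_4 = 0.4: reduced costs (-0.4, 2.8), box minimizer x = (3.0, 0.0)
g(y_4) = b*y + (c1 - a1*y)*x1 + (c2 - a2*y)*x2 = 10*0.4 + (-0.4)*3.0 + 2.8*0.0 = 4.0 - 1.2 + 0.0 = 2.8


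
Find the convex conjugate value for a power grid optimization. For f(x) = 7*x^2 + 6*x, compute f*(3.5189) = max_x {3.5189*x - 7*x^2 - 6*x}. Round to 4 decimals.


f*(y) = sup_x {y*x - a*x^2 - b*x} = sup_x {(y-b)*x - a*x^2}
FOC: (y - b) - 2a*x = 0 => x* = (y - b)/(2a)
x* = (3.5189 - 6)/(2*7) = -0.1772
f*(3.5189) = (y-b)^2/(4a) = (3.5189 - 6)^2/(4*7)
= 6.1559/28 = 0.2199


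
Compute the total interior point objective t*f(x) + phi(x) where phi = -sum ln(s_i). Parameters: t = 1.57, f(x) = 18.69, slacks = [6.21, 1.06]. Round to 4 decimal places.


Step 1: Compute log-barrier.
ln values: [1.8262, 0.0583]
phi = -(1.8262 + 0.0583) = -1.8844
Step 2: Compute augmented objective.
t*f(x) = 1.57*18.69 = 29.3433
Total = 29.3433 - 1.8844 = 27.4589


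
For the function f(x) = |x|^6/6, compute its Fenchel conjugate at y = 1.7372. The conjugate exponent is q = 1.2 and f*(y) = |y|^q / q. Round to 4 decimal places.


The conjugate exponent q satisfies 1/p + 1/q = 1.
p = 6, so q = 6/(6 - 1) = 1.2
|y|^q = 1.7372^1.2 = 1.9401
f*(1.7372) = 1.9401 / 1.2 = 1.6167


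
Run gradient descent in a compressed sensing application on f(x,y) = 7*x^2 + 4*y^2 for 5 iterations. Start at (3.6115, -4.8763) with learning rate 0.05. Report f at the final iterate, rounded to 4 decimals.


Gradient descent on f(x,y) = 7*x^2 + 4*y^2.
Starting point: (3.6115, -4.8763), alpha = 0.05
Step 1: grad_x = 2*7*3.6115 = 50.561, grad_y = 2*4*-4.8763 = -39.0104
  x_1 = 3.6115 - 0.05*50.561 = 1.0835
  y_1 = -4.8763 - 0.05*-39.0104 = -2.9258
Step 2: grad_x = 2*7*1.0835 = 15.1683, grad_y = 2*4*-2.9258 = -23.4062
  x_2 = 1.0835 - 0.05*15.1683 = 0.325
  y_2 = -2.9258 - 0.05*-23.4062 = -1.7555
Step 3: grad_x = 2*7*0.325 = 4.5505, grad_y = 2*4*-1.7555 = -14.0437
  x_3 = 0.325 - 0.05*4.5505 = 0.0975
  y_3 = -1.7555 - 0.05*-14.0437 = -1.0533
Step 4: grad_x = 2*7*0.0975 = 1.3651, grad_y = 2*4*-1.0533 = -8.4262
  x_4 = 0.0975 - 0.05*1.3651 = 0.0293
  y_4 = -1.0533 - 0.05*-8.4262 = -0.632
Step 5: grad_x = 2*7*0.0293 = 0.4095, grad_y = 2*4*-0.632 = -5.0557
  x_5 = 0.0293 - 0.05*0.4095 = 0.0088
  y_5 = -0.632 - 0.05*-5.0557 = -0.3792
f(0.0088, -0.3792) = 7*0.0088^2 + 4*(-0.3792)^2 = 0.5757


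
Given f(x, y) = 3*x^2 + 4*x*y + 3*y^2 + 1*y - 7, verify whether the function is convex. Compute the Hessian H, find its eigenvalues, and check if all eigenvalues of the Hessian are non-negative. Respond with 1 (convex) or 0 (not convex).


The Hessian of f(x,y) = 3*x^2 + 4*x*y + 3*y^2 + 1*y - 7 is:
H = [[6, 4], [4, 6]]
Trace = 6 + 6 = 12
Determinant = 6*6 - (4)^2 = 20
Discriminant = (12)^2 - 4*20 = 64.0
Eigenvalues: lambda_1 = 2.0, lambda_2 = 10.0
The function is convex.

1


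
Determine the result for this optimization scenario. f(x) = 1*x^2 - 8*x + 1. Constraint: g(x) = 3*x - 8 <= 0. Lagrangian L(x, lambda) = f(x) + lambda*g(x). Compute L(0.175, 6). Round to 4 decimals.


Step 1: Evaluate f(x).
f(0.175) = 1*0.175^2 - 8*0.175 + 1 = -0.3694
Step 2: Evaluate g(x).
g(0.175) = 3*0.175 - 8 = -7.475
Step 3: Compute Lagrangian.
L = -0.3694 + 6*-7.475 = -45.2194


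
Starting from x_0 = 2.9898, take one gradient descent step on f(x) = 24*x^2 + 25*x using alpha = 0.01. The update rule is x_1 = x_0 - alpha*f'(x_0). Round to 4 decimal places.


We compute the gradient at x_0 and apply the update.
f'(x) = 48*x + 25
f'(2.9898) = 48*2.9898 + 25 = 168.5104
x_1 = 2.9898 - 0.01*168.5104 = 1.3047


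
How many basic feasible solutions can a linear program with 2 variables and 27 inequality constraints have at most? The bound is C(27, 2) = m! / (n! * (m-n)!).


Each vertex corresponds to some choice of n active constraints out of m, so the number of vertices is at most C(m, n) = m! / (n!(m-n)!).
m = 27, n = 2
Numerator: 27 * 26
Denominator: 2! = 2
C(27, 2) = 351


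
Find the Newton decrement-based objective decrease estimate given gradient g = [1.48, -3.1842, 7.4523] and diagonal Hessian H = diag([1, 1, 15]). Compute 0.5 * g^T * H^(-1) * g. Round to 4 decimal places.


Step 1: H is diagonal, so H^(-1) * g = [1.48, -3.1842, 0.4968].
Step 2: g^T H^(-1) g = sum_i g_i^2 / H_ii
  = (1.48)^2/1 + (-3.1842)^2/1 + (7.4523)^2/15
  = 2.1904 + 10.1391 + 3.7025 = 16.032
Step 3: Objective decrease = 0.5 * g^T H^(-1) g = 8.016


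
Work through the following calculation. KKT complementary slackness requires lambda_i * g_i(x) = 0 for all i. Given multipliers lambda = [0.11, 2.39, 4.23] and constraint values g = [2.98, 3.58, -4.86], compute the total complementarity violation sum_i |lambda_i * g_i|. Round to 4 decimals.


KKT complementary slackness check:
lambda_1 * g_1 = 0.11 * 2.98 = 0.3278
lambda_2 * g_2 = 2.39 * 3.58 = 8.5562
lambda_3 * g_3 = 4.23 * -4.86 = -20.5578
Total violation = 0.3278 + 8.5562 + 20.5578 = 29.4418


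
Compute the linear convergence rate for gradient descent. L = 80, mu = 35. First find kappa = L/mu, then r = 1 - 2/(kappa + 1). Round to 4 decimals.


Step 1: Compute the condition number.
kappa = L/mu = 80/35 = 2.2857
Step 2: Compute the convergence rate.
r = 1 - 2/(kappa + 1) = 1 - 2*mu/(L + mu) = (L - mu)/(L + mu) = 45/115 = 0.3913


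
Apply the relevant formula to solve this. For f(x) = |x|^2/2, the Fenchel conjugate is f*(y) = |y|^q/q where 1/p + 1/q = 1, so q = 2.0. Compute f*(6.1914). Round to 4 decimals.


The conjugate exponent q satisfies 1/p + 1/q = 1.
p = 2, so q = 2/(2 - 1) = 2.0
|y|^q = 6.1914^2.0 = 38.3334
f*(6.1914) = 38.3334 / 2.0 = 19.1667


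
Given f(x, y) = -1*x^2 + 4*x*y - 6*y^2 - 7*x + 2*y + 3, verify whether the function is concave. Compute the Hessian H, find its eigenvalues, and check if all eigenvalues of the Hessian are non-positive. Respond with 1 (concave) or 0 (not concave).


The Hessian of f(x,y) = -1*x^2 + 4*x*y - 6*y^2 - 7*x + 2*y + 3 is:
H = [[-2, 4], [4, -12]]
Trace = -2 - 12 = -14
Determinant = -2*-12 - (4)^2 = 8
Discriminant = (-14)^2 - 4*8 = 164.0
Eigenvalues: lambda_1 = -13.4031, lambda_2 = -0.5969
The function is concave.

1


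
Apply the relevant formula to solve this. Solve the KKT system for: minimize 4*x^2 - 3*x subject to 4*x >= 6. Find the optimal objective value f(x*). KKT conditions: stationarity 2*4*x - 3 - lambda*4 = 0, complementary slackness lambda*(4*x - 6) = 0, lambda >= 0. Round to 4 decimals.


Step 1: Try lambda = 0 (constraint inactive).
x_unc = 3/(2*4) = 0.375
Check: 4*0.375 = 1.5 < 6 -- violated!
Step 2: Constraint must be active: 4*x = 6
x* = 6/4 = 1.5
lambda = (2*4*1.5 - 3)/4 = 2.25
Step 3: Compute optimal value.
f(x*) = 4*1.5^2 - 3*1.5 = 4.5


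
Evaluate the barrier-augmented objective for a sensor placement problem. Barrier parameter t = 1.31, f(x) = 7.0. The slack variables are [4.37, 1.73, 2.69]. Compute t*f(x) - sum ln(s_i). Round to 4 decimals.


Step 1: Compute log-barrier.
ln values: [1.4748, 0.5481, 0.9895]
phi = -(1.4748 + 0.5481 + 0.9895) = -3.0124
Step 2: Compute augmented objective.
t*f(x) = 1.31*7.0 = 9.17
Total = 9.17 - 3.0124 = 6.1576


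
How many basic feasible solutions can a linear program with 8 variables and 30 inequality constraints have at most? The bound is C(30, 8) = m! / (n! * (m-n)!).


Each vertex corresponds to some choice of n active constraints out of m, so the number of vertices is at most C(m, n) = m! / (n!(m-n)!).
m = 30, n = 8
Numerator: 30 * 29 * 28 * 27 * 26 * 25 * 24 * 23
Denominator: 8! = 40320
C(30, 8) = 5852925


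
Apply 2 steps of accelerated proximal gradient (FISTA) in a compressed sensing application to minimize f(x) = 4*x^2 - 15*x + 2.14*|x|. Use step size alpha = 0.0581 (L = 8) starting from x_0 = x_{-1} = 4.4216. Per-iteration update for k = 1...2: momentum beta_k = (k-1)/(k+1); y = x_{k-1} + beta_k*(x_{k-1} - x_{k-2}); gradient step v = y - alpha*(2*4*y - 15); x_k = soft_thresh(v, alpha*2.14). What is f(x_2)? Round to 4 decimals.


FISTA on f(x) = 4*x^2 - 15*x + 2.14*|x|
L = 8, alpha = 0.0581
Iteration 1: beta = 0.0, y = 4.4216 + 0.0*(4.4216 - 4.4216) = 4.4216
  grad(y) = 20.3728, v = y - alpha*grad = 3.2379
  prox(v) = soft_thresh(3.2379, 0.1243) = 3.1136
Iteration 2: beta = 0.3333, y = 3.1136 + 0.3333*(3.1136 - 4.4216) = 2.6776
  grad(y) = 6.4209, v = y - alpha*grad = 2.3046
  prox(v) = soft_thresh(2.3046, 0.1243) = 2.1802
f(x_2) = 4*2.1802^2 - 15*2.1802 + 2.14*|2.1802| = -9.0242


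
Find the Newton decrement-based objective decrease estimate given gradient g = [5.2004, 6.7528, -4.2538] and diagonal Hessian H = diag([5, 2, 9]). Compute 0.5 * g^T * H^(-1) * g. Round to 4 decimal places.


Step 1: H is diagonal, so H^(-1) * g = [1.0401, 3.3764, -0.4726].
Step 2: g^T H^(-1) g = sum_i g_i^2 / H_ii
  = (5.2004)^2/5 + (6.7528)^2/2 + (-4.2538)^2/9
  = 5.4088 + 22.8002 + 2.0105 = 30.2195
Step 3: Objective decrease = 0.5 * g^T H^(-1) g = 15.1098


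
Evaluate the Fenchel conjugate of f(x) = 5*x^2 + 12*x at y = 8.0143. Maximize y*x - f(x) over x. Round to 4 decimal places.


f*(y) = sup_x {y*x - a*x^2 - b*x} = sup_x {(y-b)*x - a*x^2}
FOC: (y - b) - 2a*x = 0 => x* = (y - b)/(2a)
x* = (8.0143 - 12)/(2*5) = -0.3986
f*(8.0143) = (y-b)^2/(4a) = (8.0143 - 12)^2/(4*5)
= 15.8858/20 = 0.7943


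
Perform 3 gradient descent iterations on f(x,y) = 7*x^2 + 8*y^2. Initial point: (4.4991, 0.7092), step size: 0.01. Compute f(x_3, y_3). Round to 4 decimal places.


Gradient descent on f(x,y) = 7*x^2 + 8*y^2.
Starting point: (4.4991, 0.7092), alpha = 0.01
Step 1: grad_x = 2*7*4.4991 = 62.9874, grad_y = 2*8*0.7092 = 11.3472
  x_1 = 4.4991 - 0.01*62.9874 = 3.8692
  y_1 = 0.7092 - 0.01*11.3472 = 0.5957
Step 2: grad_x = 2*7*3.8692 = 54.1692, grad_y = 2*8*0.5957 = 9.5316
  x_2 = 3.8692 - 0.01*54.1692 = 3.3275
  y_2 = 0.5957 - 0.01*9.5316 = 0.5004
Step 3: grad_x = 2*7*3.3275 = 46.5855, grad_y = 2*8*0.5004 = 8.0066
  x_3 = 3.3275 - 0.01*46.5855 = 2.8617
  y_3 = 0.5004 - 0.01*8.0066 = 0.4203
f(2.8617, 0.4203) = 7*2.8617^2 + 8*0.4203^2 = 58.738


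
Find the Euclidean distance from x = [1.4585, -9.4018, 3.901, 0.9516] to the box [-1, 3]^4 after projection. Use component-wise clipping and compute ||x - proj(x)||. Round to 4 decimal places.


Project each component onto [-1, 3].
clip(1.4585) = 1.4585, clip(-9.4018) = -1.0, clip(3.901) = 3.0, clip(0.9516) = 0.9516
Projection = [1.4585, -1.0, 3.0, 0.9516]
Squared diffs: [0.0, 70.5902, 0.8118, 0.0]
Distance = sqrt(71.402) = 8.45


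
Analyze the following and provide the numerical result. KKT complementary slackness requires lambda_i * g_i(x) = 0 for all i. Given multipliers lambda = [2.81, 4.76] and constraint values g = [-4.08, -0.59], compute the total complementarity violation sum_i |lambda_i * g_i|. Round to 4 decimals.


KKT complementary slackness check:
lambda_1 * g_1 = 2.81 * -4.08 = -11.4648
lambda_2 * g_2 = 4.76 * -0.59 = -2.8084
Total violation = 11.4648 + 2.8084 = 14.2732


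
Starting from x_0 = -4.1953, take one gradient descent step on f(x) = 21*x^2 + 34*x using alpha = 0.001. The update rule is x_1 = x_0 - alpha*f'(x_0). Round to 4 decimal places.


We compute the gradient at x_0 and apply the update.
f'(x) = 42*x + 34
f'(-4.1953) = 42*-4.1953 + 34 = -142.2026
x_1 = -4.1953 - 0.001*-142.2026 = -4.0531


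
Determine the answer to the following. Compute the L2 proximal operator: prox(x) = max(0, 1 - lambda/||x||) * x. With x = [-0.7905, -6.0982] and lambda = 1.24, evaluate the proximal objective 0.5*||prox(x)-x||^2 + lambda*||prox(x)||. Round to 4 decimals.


Step 1: Compute ||x||.
||x|| = 6.1492
Step 2: Compute scaling factor.
scale = max(0, 1 - 1.24/6.1492) = 0.7983
Step 3: prox(x) = [-0.6311, -4.8685]
||prox(x)|| = 4.9092
Step 4: Proximal objective.
0.5*||prox-x||^2 = 0.7688
lambda*||prox|| = 6.0874
Total = 6.8562


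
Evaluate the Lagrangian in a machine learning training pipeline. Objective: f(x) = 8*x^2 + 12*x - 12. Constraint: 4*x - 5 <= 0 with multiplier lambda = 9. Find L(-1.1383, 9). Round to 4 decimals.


Step 1: Evaluate f(x).
f(-1.1383) = 8*(-1.1383)^2 + 12*(-1.1383) - 12 = -15.2938
Step 2: Evaluate g(x).
g(-1.1383) = 4*-1.1383 - 5 = -9.5532
Step 3: Compute Lagrangian.
L = -15.2938 + 9*-9.5532 = -101.2726


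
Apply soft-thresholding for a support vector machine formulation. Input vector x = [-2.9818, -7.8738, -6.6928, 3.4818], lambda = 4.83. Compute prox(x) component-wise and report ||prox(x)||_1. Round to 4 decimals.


Soft-thresholding with lambda = 4.83:
prox(-2.9818) = sign(-2.9818)*max(|-2.9818| - 4.83, 0) = 0.0
prox(-7.8738) = sign(-7.8738)*max(|-7.8738| - 4.83, 0) = -3.0438
prox(-6.6928) = sign(-6.6928)*max(|-6.6928| - 4.83, 0) = -1.8628
prox(3.4818) = sign(3.4818)*max(|3.4818| - 4.83, 0) = 0.0
prox(x) = [0.0, -3.0438, -1.8628, 0.0]
||prox(x)||_1 = 0.0 + 3.0438 + 1.8628 + 0.0 = 4.9066


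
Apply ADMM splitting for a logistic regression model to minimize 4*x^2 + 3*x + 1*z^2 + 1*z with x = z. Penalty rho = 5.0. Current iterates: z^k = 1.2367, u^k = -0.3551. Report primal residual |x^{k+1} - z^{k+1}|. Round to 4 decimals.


ADMM iteration with rho = 5.0, z^k = 1.2367, u^k = -0.3551
Step 1: x-update.
Minimize 4*x^2 + 3*x + (5.0/2)*(x - 1.2367 - 0.3551)^2
FOC: (2*4 + 5.0)*x = -3 + 5.0*(1.2367 + 0.3551)
x^{k+1} = 0.3815
Step 2: z-update.
Minimize 1*z^2 + 1*z + (5.0/2)*(0.3815 - z - 0.3551)^2
FOC: (2*1 + 5.0)*z = -1 + 5.0*(0.3815 - 0.3551)
z^{k+1} = -0.124
Step 3: u-update.
u^{k+1} = -0.3551 + 0.3815 + 0.124 = 0.1504
Step 4: Primal residual = |0.3815 + 0.124| = 0.5055


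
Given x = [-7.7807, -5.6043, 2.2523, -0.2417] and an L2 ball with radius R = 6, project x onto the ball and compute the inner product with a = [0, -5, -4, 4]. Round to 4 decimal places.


Step 1: Compute ||x|| (intermediates to 6 decimals).
||x|| = sqrt((-7.7807)^2 + (-5.6043)^2 + 2.2523^2 + (-0.2417)^2) = 9.852855
Step 2: Project.
Since ||x|| > R, scale = R/||x|| = 6/9.852855 = 0.608961, proj(x) = scale * x
proj(x) = [-4.738143, -3.4128, 1.371563, -0.147186]
Step 3: Dot product.
a^T * proj(x) = 0*(-4.738143) - 5*(-3.4128) - 4*1.371563 + 4*(-0.147186) = 10.989


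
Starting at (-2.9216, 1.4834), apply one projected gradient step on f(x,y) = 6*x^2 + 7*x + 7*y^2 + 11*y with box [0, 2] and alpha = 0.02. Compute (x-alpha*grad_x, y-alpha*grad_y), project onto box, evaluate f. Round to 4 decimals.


Step 1: Compute gradient at (-2.9216, 1.4834).
grad_x = 2*6*-2.9216 + 7 = -28.0592
grad_y = 2*7*1.4834 + 11 = 31.7676
Step 2: Gradient step.
x_raw = -2.9216 - 0.02*-28.0592 = -2.3604
y_raw = 1.4834 - 0.02*31.7676 = 0.848
Step 3: Project onto [0, 2].
x_proj = clip(-2.3604) = 0.0
y_proj = clip(0.848) = 0.848
Step 4: Evaluate f.
f(0.0, 0.848) = 14.3628


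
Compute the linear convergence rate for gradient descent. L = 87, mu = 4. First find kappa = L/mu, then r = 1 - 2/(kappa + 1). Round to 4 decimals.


Step 1: Compute the condition number.
kappa = L/mu = 87/4 = 21.75
Step 2: Compute the convergence rate.
r = 1 - 2/(kappa + 1) = 1 - 2*mu/(L + mu) = (L - mu)/(L + mu) = 83/91 = 0.9121


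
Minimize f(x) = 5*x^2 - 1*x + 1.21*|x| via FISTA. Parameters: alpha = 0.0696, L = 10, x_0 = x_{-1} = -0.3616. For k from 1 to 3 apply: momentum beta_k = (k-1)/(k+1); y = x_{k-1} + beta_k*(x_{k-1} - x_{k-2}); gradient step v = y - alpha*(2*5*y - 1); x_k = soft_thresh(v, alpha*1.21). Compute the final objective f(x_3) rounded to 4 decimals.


FISTA on f(x) = 5*x^2 - 1*x + 1.21*|x|
L = 10, alpha = 0.0696
Iteration 1: beta = 0.0, y = -0.3616 + 0.0*(-0.3616 + 0.3616) = -0.3616
  grad(y) = -4.616, v = y - alpha*grad = -0.0403
  prox(v) = soft_thresh(-0.0403, 0.0842) = 0.0
Iteration 2: beta = 0.3333, y = 0.0 + 0.3333*(0.0 + 0.3616) = 0.1205
  grad(y) = 0.2053, v = y - alpha*grad = 0.1062
  prox(v) = soft_thresh(0.1062, 0.0842) = 0.022
Iteration 3: beta = 0.5, y = 0.022 + 0.5*(0.022 - 0.0) = 0.033
  grad(y) = -0.6696, v = y - alpha*grad = 0.0796
  prox(v) = soft_thresh(0.0796, 0.0842) = 0.0
f(x_3) = 5*0.0^2 - 1*0.0 + 1.21*|0.0| = 0.0


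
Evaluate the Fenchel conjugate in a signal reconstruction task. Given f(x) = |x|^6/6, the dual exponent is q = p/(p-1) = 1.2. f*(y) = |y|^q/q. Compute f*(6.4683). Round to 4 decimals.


The conjugate exponent q satisfies 1/p + 1/q = 1.
p = 6, so q = 6/(6 - 1) = 1.2
|y|^q = 6.4683^1.2 = 9.3961
f*(6.4683) = 9.3961 / 1.2 = 7.8301


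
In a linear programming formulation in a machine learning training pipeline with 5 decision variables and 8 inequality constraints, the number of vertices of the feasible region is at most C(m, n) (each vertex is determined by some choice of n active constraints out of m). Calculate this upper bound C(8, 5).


Each vertex corresponds to some choice of n active constraints out of m, so the number of vertices is at most C(m, n) = m! / (n!(m-n)!).
m = 8, n = 5
Numerator: 8 * 7 * 6 * 5 * 4
Denominator: 5! = 120
C(8, 5) = 56


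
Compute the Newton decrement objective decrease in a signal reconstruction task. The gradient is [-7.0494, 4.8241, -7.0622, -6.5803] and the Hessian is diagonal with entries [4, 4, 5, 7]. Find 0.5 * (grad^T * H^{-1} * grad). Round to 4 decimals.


Step 1: H is diagonal, so H^(-1) * g = [-1.7624, 1.206, -1.4124, -0.94].
Step 2: g^T H^(-1) g = sum_i g_i^2 / H_ii
  = (-7.0494)^2/4 + (4.8241)^2/4 + (-7.0622)^2/5 + (-6.5803)^2/7
  = 12.4235 + 5.818 + 9.9749 + 6.1858 = 34.4022
Step 3: Objective decrease = 0.5 * g^T H^(-1) g = 17.2011


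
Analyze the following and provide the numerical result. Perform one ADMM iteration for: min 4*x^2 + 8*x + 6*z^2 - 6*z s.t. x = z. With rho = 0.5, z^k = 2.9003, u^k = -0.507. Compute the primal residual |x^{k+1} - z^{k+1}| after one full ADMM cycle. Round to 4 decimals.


ADMM iteration with rho = 0.5, z^k = 2.9003, u^k = -0.507
Step 1: x-update.
Minimize 4*x^2 + 8*x + (0.5/2)*(x - 2.9003 - 0.507)^2
FOC: (2*4 + 0.5)*x = -8 + 0.5*(2.9003 + 0.507)
x^{k+1} = -0.7407
Step 2: z-update.
Minimize 6*z^2 - 6*z + (0.5/2)*(-0.7407 - z - 0.507)^2
FOC: (2*6 + 0.5)*z = 6 + 0.5*(-0.7407 - 0.507)
z^{k+1} = 0.4301
Step 3: u-update.
u^{k+1} = -0.507 - 0.7407 - 0.4301 = -1.6778
Step 4: Primal residual = |-0.7407 - 0.4301| = 1.1708


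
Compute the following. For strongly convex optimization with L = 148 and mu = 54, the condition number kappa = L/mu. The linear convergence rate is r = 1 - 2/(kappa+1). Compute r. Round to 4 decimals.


Step 1: Compute the condition number.
kappa = L/mu = 148/54 = 2.7407
Step 2: Compute the convergence rate.
r = 1 - 2/(kappa + 1) = 1 - 2*mu/(L + mu) = (L - mu)/(L + mu) = 94/202 = 0.4653


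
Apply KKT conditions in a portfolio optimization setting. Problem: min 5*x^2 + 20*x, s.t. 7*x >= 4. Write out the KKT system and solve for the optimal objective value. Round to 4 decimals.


Step 1: Try lambda = 0 (constraint inactive).
x_unc = -20/(2*5) = -2.0
Check: 7*-2.0 = -14.0 < 4 -- violated!
Step 2: Constraint must be active: 7*x = 4
x* = 4/7 = 0.5714 (rounded; the exact value 4/7 is used below)
lambda = (2*5*(4/7) + 20)/7 = 3.6735
Step 3: Compute optimal value.
f(x*) = 5*(4/7)^2 + 20*(4/7) = 13.0612


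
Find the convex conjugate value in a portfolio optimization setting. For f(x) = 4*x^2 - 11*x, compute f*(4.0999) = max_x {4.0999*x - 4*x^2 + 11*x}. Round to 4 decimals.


f*(y) = sup_x {y*x - a*x^2 - b*x} = sup_x {(y-b)*x - a*x^2}
FOC: (y - b) - 2a*x = 0 => x* = (y - b)/(2a)
x* = (4.0999 + 11)/(2*4) = 1.8875
f*(4.0999) = (y-b)^2/(4a) = (4.0999 + 11)^2/(4*4)
= 228.007/16 = 14.2504


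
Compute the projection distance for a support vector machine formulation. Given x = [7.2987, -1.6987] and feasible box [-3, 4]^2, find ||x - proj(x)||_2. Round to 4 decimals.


Project each component onto [-3, 4].
clip(7.2987) = 4.0, clip(-1.6987) = -1.6987
Projection = [4.0, -1.6987]
Squared diffs: [10.8814, 0.0]
Distance = sqrt(10.8814) = 3.2987


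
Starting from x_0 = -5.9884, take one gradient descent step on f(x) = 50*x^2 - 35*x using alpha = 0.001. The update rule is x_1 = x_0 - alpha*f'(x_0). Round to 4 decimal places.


We compute the gradient at x_0 and apply the update.
f'(x) = 100*x - 35
f'(-5.9884) = 100*-5.9884 - 35 = -633.84
x_1 = -5.9884 - 0.001*-633.84 = -5.3546


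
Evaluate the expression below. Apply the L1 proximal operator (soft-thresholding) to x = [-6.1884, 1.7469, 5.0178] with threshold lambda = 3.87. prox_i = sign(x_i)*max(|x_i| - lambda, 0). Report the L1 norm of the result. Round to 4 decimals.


Soft-thresholding with lambda = 3.87:
prox(-6.1884) = sign(-6.1884)*max(|-6.1884| - 3.87, 0) = -2.3184
prox(1.7469) = sign(1.7469)*max(|1.7469| - 3.87, 0) = 0.0
prox(5.0178) = sign(5.0178)*max(|5.0178| - 3.87, 0) = 1.1478
prox(x) = [-2.3184, 0.0, 1.1478]
||prox(x)||_1 = 2.3184 + 0.0 + 1.1478 = 3.4662


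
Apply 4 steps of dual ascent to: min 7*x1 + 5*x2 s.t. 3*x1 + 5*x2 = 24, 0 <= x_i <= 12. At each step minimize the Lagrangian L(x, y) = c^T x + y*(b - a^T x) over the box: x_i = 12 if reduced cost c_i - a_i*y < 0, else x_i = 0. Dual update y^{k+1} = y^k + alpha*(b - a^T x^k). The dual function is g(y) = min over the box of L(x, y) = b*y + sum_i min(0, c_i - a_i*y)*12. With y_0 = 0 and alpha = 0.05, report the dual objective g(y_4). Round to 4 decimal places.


Dual ascent for LP: min 7*x1 + 5*x2, 3*x1 + 5*x2 = 24, 0 <= x_i <= 12
Step 1: y^k = 0.0, reduced costs: (7.0, 5.0)
  x^k = (0.0, 0.0), subgradient = b - a^T x = 24.0
  y^{k+1} = 0.0 + 0.05*24.0 = 1.2
Step 2: y^k = 1.2, reduced costs: (3.4, -1.0)
  x^k = (0.0, 12.0), subgradient = b - a^T x = -36.0
  y^{k+1} = 1.2 + 0.05*-36.0 = -0.6
Step 3: y^k = -0.6, reduced costs: (8.8, 8.0)
  x^k = (0.0, 0.0), subgradient = b - a^T x = 24.0
  y^{k+1} = -0.6 + 0.05*24.0 = 0.6
Step 4: y^k = 0.6, reduced costs: (5.2, 2.0)
  x^k = (0.0, 0.0), subgradient = b - a^T x = 24.0
  y^{k+1} = 0.6 + 0.05*24.0 = 1.8
Dual objective at y_4 = 1.8: reduced costs (1.6, -4.0), box minimizer x = (0.0, 12.0)
g(y_4) = b*y + (c1 - a1*y)*x1 + (c2 - a2*y)*x2 = 24*1.8 + 1.6*0.0 + (-4.0)*12.0 = 43.2 + 0.0 - 48.0 = -4.8
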